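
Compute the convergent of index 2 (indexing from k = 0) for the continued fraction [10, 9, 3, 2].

283/28

Using pₖ = aₖpₖ₋₁ + pₖ₋₂, qₖ = aₖqₖ₋₁ + qₖ₋₂ (with p₋₁=1, p₋₂=0, q₋₁=0, q₋₂=1):
  k=0: a=10, p=10, q=1
  k=1: a=9, p=91, q=9
  k=2: a=3, p=283, q=28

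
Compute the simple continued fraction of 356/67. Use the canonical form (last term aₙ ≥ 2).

356 = 5*67 + 21
67 = 3*21 + 4
21 = 5*4 + 1
4 = 4*1 + 0  (stop)
So 356/67 = [5; 3, 5, 4].

[5; 3, 5, 4]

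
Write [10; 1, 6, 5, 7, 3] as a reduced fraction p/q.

8830/813

Using pₖ = aₖpₖ₋₁ + pₖ₋₂ and qₖ = aₖqₖ₋₁ + qₖ₋₂:
  k=0: a=10, p=10, q=1
  k=1: a=1, p=11, q=1
  k=2: a=6, p=76, q=7
  k=3: a=5, p=391, q=36
  k=4: a=7, p=2813, q=259
  k=5: a=3, p=8830, q=813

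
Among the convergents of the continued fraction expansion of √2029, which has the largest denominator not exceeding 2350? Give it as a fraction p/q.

45630/1013

√2029 = [45; 22, 1, 1, 22, 90, …] (period length 5).
Convergents:
  p_0/q_0 = 45/1
  p_1/q_1 = 991/22
  p_2/q_2 = 1036/23
  p_3/q_3 = 2027/45
  p_4/q_4 = 45630/1013
  p_5/q_5 = 4108727/91215
q_4 = 1013 ≤ 2350 < 91215 = q_5, so the answer is 45630/1013.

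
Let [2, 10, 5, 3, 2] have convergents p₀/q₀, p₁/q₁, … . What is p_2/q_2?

107/51

Using pₖ = aₖpₖ₋₁ + pₖ₋₂, qₖ = aₖqₖ₋₁ + qₖ₋₂ (with p₋₁=1, p₋₂=0, q₋₁=0, q₋₂=1):
  k=0: a=2, p=2, q=1
  k=1: a=10, p=21, q=10
  k=2: a=5, p=107, q=51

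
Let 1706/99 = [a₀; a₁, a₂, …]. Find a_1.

4

1706 = 17·99 + 23   →  a_0 = 17
99 = 4·23 + 7   →  a_1 = 4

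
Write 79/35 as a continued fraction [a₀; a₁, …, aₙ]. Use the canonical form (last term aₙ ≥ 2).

[2; 3, 1, 8]

79 = 2×35 + 9
35 = 3×9 + 8
9 = 1×8 + 1
8 = 8×1 + 0  (stop)
So 79/35 = [2; 3, 1, 8].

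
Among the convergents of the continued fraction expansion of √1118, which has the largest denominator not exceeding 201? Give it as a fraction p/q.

4213/126

√1118 = [33; 2, 3, 2, 3, 2, 66, …] (period length 6).
Convergents:
  p_0/q_0 = 33/1
  p_1/q_1 = 67/2
  p_2/q_2 = 234/7
  p_3/q_3 = 535/16
  p_4/q_4 = 1839/55
  p_5/q_5 = 4213/126
  p_6/q_6 = 279897/8371
q_5 = 126 ≤ 201 < 8371 = q_6, so the answer is 4213/126.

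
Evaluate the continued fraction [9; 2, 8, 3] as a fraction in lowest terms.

Fold from the inside: start with 3/1.
  8 + 1/3 = 25/3
  2 + 3/25 = 53/25
  9 + 25/53 = 502/53

502/53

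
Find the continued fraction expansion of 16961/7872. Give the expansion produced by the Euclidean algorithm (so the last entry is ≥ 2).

[2; 6, 2, 7, 2, 2, 15]

16961 = 2×7872 + 1217
7872 = 6×1217 + 570
1217 = 2×570 + 77
570 = 7×77 + 31
77 = 2×31 + 15
31 = 2×15 + 1
15 = 15×1 + 0  (stop)
So 16961/7872 = [2; 6, 2, 7, 2, 2, 15].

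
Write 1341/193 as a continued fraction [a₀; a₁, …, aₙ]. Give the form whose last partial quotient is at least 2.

[6; 1, 18, 3, 3]

1341 = 6×193 + 183
193 = 1×183 + 10
183 = 18×10 + 3
10 = 3×3 + 1
3 = 3×1 + 0  (stop)
So 1341/193 = [6; 1, 18, 3, 3].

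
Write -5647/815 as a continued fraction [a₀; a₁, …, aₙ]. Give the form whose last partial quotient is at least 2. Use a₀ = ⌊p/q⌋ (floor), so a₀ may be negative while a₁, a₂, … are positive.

[-7; 14, 19, 3]

-5647 = -7*815 + 58
815 = 14*58 + 3
58 = 19*3 + 1
3 = 3*1 + 0  (stop)
So -5647/815 = [-7; 14, 19, 3].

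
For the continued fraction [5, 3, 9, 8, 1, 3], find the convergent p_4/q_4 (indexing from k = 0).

1357/255

Using pₖ = aₖpₖ₋₁ + pₖ₋₂, qₖ = aₖqₖ₋₁ + qₖ₋₂ (with p₋₁=1, p₋₂=0, q₋₁=0, q₋₂=1):
  k=0: a=5, p=5, q=1
  k=1: a=3, p=16, q=3
  k=2: a=9, p=149, q=28
  k=3: a=8, p=1208, q=227
  k=4: a=1, p=1357, q=255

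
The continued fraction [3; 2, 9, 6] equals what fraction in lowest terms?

Fold from the inside: start with 6/1.
  9 + 1/6 = 55/6
  2 + 6/55 = 116/55
  3 + 55/116 = 403/116

403/116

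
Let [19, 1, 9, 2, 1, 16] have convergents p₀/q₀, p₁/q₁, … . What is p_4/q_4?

617/31

Using pₖ = aₖpₖ₋₁ + pₖ₋₂, qₖ = aₖqₖ₋₁ + qₖ₋₂ (with p₋₁=1, p₋₂=0, q₋₁=0, q₋₂=1):
  k=0: a=19, p=19, q=1
  k=1: a=1, p=20, q=1
  k=2: a=9, p=199, q=10
  k=3: a=2, p=418, q=21
  k=4: a=1, p=617, q=31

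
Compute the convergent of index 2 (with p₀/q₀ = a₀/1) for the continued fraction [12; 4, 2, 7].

110/9

Using pₖ = aₖpₖ₋₁ + pₖ₋₂, qₖ = aₖqₖ₋₁ + qₖ₋₂ (with p₋₁=1, p₋₂=0, q₋₁=0, q₋₂=1):
  k=0: a=12, p=12, q=1
  k=1: a=4, p=49, q=4
  k=2: a=2, p=110, q=9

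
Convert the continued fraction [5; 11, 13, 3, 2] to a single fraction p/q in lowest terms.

Fold from the inside: start with 2/1.
  3 + 1/2 = 7/2
  13 + 2/7 = 93/7
  11 + 7/93 = 1030/93
  5 + 93/1030 = 5243/1030

5243/1030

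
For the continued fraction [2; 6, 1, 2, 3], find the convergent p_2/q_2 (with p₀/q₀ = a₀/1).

15/7

Using pₖ = aₖpₖ₋₁ + pₖ₋₂, qₖ = aₖqₖ₋₁ + qₖ₋₂ (with p₋₁=1, p₋₂=0, q₋₁=0, q₋₂=1):
  k=0: a=2, p=2, q=1
  k=1: a=6, p=13, q=6
  k=2: a=1, p=15, q=7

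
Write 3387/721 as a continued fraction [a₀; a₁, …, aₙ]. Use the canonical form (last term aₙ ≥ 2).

3387 = 4×721 + 503
721 = 1×503 + 218
503 = 2×218 + 67
218 = 3×67 + 17
67 = 3×17 + 16
17 = 1×16 + 1
16 = 16×1 + 0  (stop)
So 3387/721 = [4; 1, 2, 3, 3, 1, 16].

[4; 1, 2, 3, 3, 1, 16]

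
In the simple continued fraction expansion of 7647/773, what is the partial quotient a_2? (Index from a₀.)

7647 = 9·773 + 690   →  a_0 = 9
773 = 1·690 + 83   →  a_1 = 1
690 = 8·83 + 26   →  a_2 = 8

8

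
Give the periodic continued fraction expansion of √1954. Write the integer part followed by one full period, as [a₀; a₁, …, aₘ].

[44; 4, 1, 9, 44, 9, 1, 4, 88]

a₀ = ⌊√1954⌋ = 44.
With m₀=0, d₀=1 and mₖ₊₁ = dₖaₖ − mₖ, dₖ₊₁ = (n − mₖ₊₁²)/dₖ, aₖ₊₁ = ⌊(a₀+mₖ₊₁)/dₖ₊₁⌋:
  k=1: m=44, d=18, a=4
  k=2: m=28, d=65, a=1
  k=3: m=37, d=9, a=9
  k=4: m=44, d=2, a=44
  k=5: m=44, d=9, a=9
  k=6: m=37, d=65, a=1
  k=7: m=28, d=18, a=4
  k=8: m=44, d=1, a=88
d=1 and a=2a₀=88 at k=8, so the next step gives (m, d) = (44, 18) again — its k=1 value — and the period has length 8.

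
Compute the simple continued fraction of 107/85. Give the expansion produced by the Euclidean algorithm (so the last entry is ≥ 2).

107 = 1*85 + 22
85 = 3*22 + 19
22 = 1*19 + 3
19 = 6*3 + 1
3 = 3*1 + 0  (stop)
So 107/85 = [1; 3, 1, 6, 3].

[1; 3, 1, 6, 3]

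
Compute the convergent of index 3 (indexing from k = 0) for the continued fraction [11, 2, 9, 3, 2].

677/59

Using pₖ = aₖpₖ₋₁ + pₖ₋₂, qₖ = aₖqₖ₋₁ + qₖ₋₂ (with p₋₁=1, p₋₂=0, q₋₁=0, q₋₂=1):
  k=0: a=11, p=11, q=1
  k=1: a=2, p=23, q=2
  k=2: a=9, p=218, q=19
  k=3: a=3, p=677, q=59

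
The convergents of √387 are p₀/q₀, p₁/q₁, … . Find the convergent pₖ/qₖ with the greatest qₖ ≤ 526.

3482/177

√387 = [19; 1, 2, 19, 2, 1, 38, …] (period length 6).
Convergents:
  p_0/q_0 = 19/1
  p_1/q_1 = 20/1
  p_2/q_2 = 59/3
  p_3/q_3 = 1141/58
  p_4/q_4 = 2341/119
  p_5/q_5 = 3482/177
  p_6/q_6 = 134657/6845
q_5 = 177 ≤ 526 < 6845 = q_6, so the answer is 3482/177.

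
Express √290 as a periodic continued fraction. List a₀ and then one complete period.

[17; 34]

a₀ = ⌊√290⌋ = 17.
With m₀=0, d₀=1 and mₖ₊₁ = dₖaₖ − mₖ, dₖ₊₁ = (n − mₖ₊₁²)/dₖ, aₖ₊₁ = ⌊(a₀+mₖ₊₁)/dₖ₊₁⌋:
  k=1: m=17, d=1, a=34
d=1 and a=2a₀=34 at k=1, so the next step gives (m, d) = (17, 1) again — its k=1 value — and the period has length 1.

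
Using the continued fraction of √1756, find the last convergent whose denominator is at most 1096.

√1756 = [41; 1, 9, 2, 20, 2, 9, 1, 82, …] (period length 8).
Convergents:
  p_0/q_0 = 41/1
  p_1/q_1 = 42/1
  p_2/q_2 = 419/10
  p_3/q_3 = 880/21
  p_4/q_4 = 18019/430
  p_5/q_5 = 36918/881
  p_6/q_6 = 350281/8359
q_5 = 881 ≤ 1096 < 8359 = q_6, so the answer is 36918/881.

36918/881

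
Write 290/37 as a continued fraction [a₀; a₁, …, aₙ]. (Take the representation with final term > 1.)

[7; 1, 5, 6]

290 = 7×37 + 31
37 = 1×31 + 6
31 = 5×6 + 1
6 = 6×1 + 0  (stop)
So 290/37 = [7; 1, 5, 6].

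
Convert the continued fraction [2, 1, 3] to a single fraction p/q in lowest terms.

11/4

Fold from the inside: start with 3/1.
  1 + 1/3 = 4/3
  2 + 3/4 = 11/4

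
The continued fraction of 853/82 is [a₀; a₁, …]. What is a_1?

2

853 = 10·82 + 33   →  a_0 = 10
82 = 2·33 + 16   →  a_1 = 2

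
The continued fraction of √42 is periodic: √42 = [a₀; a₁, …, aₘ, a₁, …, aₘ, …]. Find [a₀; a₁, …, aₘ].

[6; 2, 12]

a₀ = ⌊√42⌋ = 6.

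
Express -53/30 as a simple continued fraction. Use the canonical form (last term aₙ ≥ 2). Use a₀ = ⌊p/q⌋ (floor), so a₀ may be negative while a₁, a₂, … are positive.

[-2; 4, 3, 2]

-53 = -2·30 + 7
30 = 4·7 + 2
7 = 3·2 + 1
2 = 2·1 + 0  (stop)
So -53/30 = [-2; 4, 3, 2].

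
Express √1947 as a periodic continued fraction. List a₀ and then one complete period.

[44; 8, 88]

a₀ = ⌊√1947⌋ = 44.
With m₀=0, d₀=1 and mₖ₊₁ = dₖaₖ − mₖ, dₖ₊₁ = (n − mₖ₊₁²)/dₖ, aₖ₊₁ = ⌊(a₀+mₖ₊₁)/dₖ₊₁⌋:
  k=1: m=44, d=11, a=8
  k=2: m=44, d=1, a=88
d=1 and a=2a₀=88 at k=2, so the next step gives (m, d) = (44, 11) again — its k=1 value — and the period has length 2.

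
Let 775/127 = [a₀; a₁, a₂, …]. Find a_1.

775 = 6·127 + 13   →  a_0 = 6
127 = 9·13 + 10   →  a_1 = 9

9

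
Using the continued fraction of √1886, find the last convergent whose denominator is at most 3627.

92415/2128

√1886 = [43; 2, 2, 1, 42, 1, 2, 2, 86, …] (period length 8).
Convergents:
  p_0/q_0 = 43/1
  p_1/q_1 = 87/2
  p_2/q_2 = 217/5
  p_3/q_3 = 304/7
  p_4/q_4 = 12985/299
  p_5/q_5 = 13289/306
  p_6/q_6 = 39563/911
  p_7/q_7 = 92415/2128
  p_8/q_8 = 7987253/183919
q_7 = 2128 ≤ 3627 < 183919 = q_8, so the answer is 92415/2128.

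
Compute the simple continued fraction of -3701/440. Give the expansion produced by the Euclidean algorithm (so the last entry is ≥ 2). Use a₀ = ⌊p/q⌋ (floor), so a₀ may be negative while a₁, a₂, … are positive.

[-9; 1, 1, 2, 3, 8, 3]

-3701 = -9*440 + 259
440 = 1*259 + 181
259 = 1*181 + 78
181 = 2*78 + 25
78 = 3*25 + 3
25 = 8*3 + 1
3 = 3*1 + 0  (stop)
So -3701/440 = [-9; 1, 1, 2, 3, 8, 3].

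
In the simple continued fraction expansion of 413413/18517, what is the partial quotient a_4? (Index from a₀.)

3

413413 = 22·18517 + 6039   →  a_0 = 22
18517 = 3·6039 + 400   →  a_1 = 3
6039 = 15·400 + 39   →  a_2 = 15
400 = 10·39 + 10   →  a_3 = 10
39 = 3·10 + 9   →  a_4 = 3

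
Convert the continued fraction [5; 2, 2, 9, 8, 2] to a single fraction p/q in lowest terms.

Fold from the inside: start with 2/1.
  8 + 1/2 = 17/2
  9 + 2/17 = 155/17
  2 + 17/155 = 327/155
  2 + 155/327 = 809/327
  5 + 327/809 = 4372/809

4372/809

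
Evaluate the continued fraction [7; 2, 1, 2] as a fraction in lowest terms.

59/8

Using pₖ = aₖpₖ₋₁ + pₖ₋₂ and qₖ = aₖqₖ₋₁ + qₖ₋₂:
  k=0: a=7, p=7, q=1
  k=1: a=2, p=15, q=2
  k=2: a=1, p=22, q=3
  k=3: a=2, p=59, q=8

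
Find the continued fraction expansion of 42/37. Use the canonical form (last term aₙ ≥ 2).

42 = 1×37 + 5
37 = 7×5 + 2
5 = 2×2 + 1
2 = 2×1 + 0  (stop)
So 42/37 = [1; 7, 2, 2].

[1; 7, 2, 2]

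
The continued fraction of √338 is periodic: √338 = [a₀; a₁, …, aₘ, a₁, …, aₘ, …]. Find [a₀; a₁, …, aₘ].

[18; 2, 1, 1, 2, 36]

a₀ = ⌊√338⌋ = 18.
With m₀=0, d₀=1 and mₖ₊₁ = dₖaₖ − mₖ, dₖ₊₁ = (n − mₖ₊₁²)/dₖ, aₖ₊₁ = ⌊(a₀+mₖ₊₁)/dₖ₊₁⌋:
  k=1: m=18, d=14, a=2
  k=2: m=10, d=17, a=1
  k=3: m=7, d=17, a=1
  k=4: m=10, d=14, a=2
  k=5: m=18, d=1, a=36
d=1 and a=2a₀=36 at k=5, so the next step gives (m, d) = (18, 14) again — its k=1 value — and the period has length 5.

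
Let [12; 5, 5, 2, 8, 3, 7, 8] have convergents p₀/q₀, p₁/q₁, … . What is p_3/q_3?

Using pₖ = aₖpₖ₋₁ + pₖ₋₂, qₖ = aₖqₖ₋₁ + qₖ₋₂ (with p₋₁=1, p₋₂=0, q₋₁=0, q₋₂=1):
  k=0: a=12, p=12, q=1
  k=1: a=5, p=61, q=5
  k=2: a=5, p=317, q=26
  k=3: a=2, p=695, q=57

695/57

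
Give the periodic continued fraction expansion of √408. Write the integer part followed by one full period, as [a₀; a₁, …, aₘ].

[20; 5, 40]

a₀ = ⌊√408⌋ = 20.
With m₀=0, d₀=1 and mₖ₊₁ = dₖaₖ − mₖ, dₖ₊₁ = (n − mₖ₊₁²)/dₖ, aₖ₊₁ = ⌊(a₀+mₖ₊₁)/dₖ₊₁⌋:
  k=1: m=20, d=8, a=5
  k=2: m=20, d=1, a=40
d=1 and a=2a₀=40 at k=2, so the next step gives (m, d) = (20, 8) again — its k=1 value — and the period has length 2.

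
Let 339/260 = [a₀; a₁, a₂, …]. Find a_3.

339 = 1·260 + 79   →  a_0 = 1
260 = 3·79 + 23   →  a_1 = 3
79 = 3·23 + 10   →  a_2 = 3
23 = 2·10 + 3   →  a_3 = 2

2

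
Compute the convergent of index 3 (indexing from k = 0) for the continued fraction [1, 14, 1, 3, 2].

Using pₖ = aₖpₖ₋₁ + pₖ₋₂, qₖ = aₖqₖ₋₁ + qₖ₋₂ (with p₋₁=1, p₋₂=0, q₋₁=0, q₋₂=1):
  k=0: a=1, p=1, q=1
  k=1: a=14, p=15, q=14
  k=2: a=1, p=16, q=15
  k=3: a=3, p=63, q=59

63/59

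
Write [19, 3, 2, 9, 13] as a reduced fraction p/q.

16684/865

Fold from the inside: start with 13/1.
  9 + 1/13 = 118/13
  2 + 13/118 = 249/118
  3 + 118/249 = 865/249
  19 + 249/865 = 16684/865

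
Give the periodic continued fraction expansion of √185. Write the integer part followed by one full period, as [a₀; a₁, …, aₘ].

[13; 1, 1, 1, 1, 26]

a₀ = ⌊√185⌋ = 13.
With m₀=0, d₀=1 and mₖ₊₁ = dₖaₖ − mₖ, dₖ₊₁ = (n − mₖ₊₁²)/dₖ, aₖ₊₁ = ⌊(a₀+mₖ₊₁)/dₖ₊₁⌋:
  k=1: m=13, d=16, a=1
  k=2: m=3, d=11, a=1
  k=3: m=8, d=11, a=1
  k=4: m=3, d=16, a=1
  k=5: m=13, d=1, a=26
d=1 and a=2a₀=26 at k=5, so the next step gives (m, d) = (13, 16) again — its k=1 value — and the period has length 5.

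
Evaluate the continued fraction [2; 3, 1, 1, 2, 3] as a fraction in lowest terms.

Fold from the inside: start with 3/1.
  2 + 1/3 = 7/3
  1 + 3/7 = 10/7
  1 + 7/10 = 17/10
  3 + 10/17 = 61/17
  2 + 17/61 = 139/61

139/61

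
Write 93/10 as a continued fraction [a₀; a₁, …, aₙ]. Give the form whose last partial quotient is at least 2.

[9; 3, 3]

93 = 9·10 + 3
10 = 3·3 + 1
3 = 3·1 + 0  (stop)
So 93/10 = [9; 3, 3].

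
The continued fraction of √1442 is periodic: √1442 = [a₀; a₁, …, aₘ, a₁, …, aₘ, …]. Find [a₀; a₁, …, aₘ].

[37; 1, 36, 1, 74]

a₀ = ⌊√1442⌋ = 37.
With m₀=0, d₀=1 and mₖ₊₁ = dₖaₖ − mₖ, dₖ₊₁ = (n − mₖ₊₁²)/dₖ, aₖ₊₁ = ⌊(a₀+mₖ₊₁)/dₖ₊₁⌋:
  k=1: m=37, d=73, a=1
  k=2: m=36, d=2, a=36
  k=3: m=36, d=73, a=1
  k=4: m=37, d=1, a=74
d=1 and a=2a₀=74 at k=4, so the next step gives (m, d) = (37, 73) again — its k=1 value — and the period has length 4.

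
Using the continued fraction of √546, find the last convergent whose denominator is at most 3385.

√546 = [23; 2, 1, 2, 1, 2, 46, …] (period length 6).
Convergents:
  p_0/q_0 = 23/1
  p_1/q_1 = 47/2
  p_2/q_2 = 70/3
  p_3/q_3 = 187/8
  p_4/q_4 = 257/11
  p_5/q_5 = 701/30
  p_6/q_6 = 32503/1391
  p_7/q_7 = 65707/2812
  p_8/q_8 = 98210/4203
q_7 = 2812 ≤ 3385 < 4203 = q_8, so the answer is 65707/2812.

65707/2812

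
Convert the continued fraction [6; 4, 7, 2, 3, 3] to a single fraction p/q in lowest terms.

Using pₖ = aₖpₖ₋₁ + pₖ₋₂ and qₖ = aₖqₖ₋₁ + qₖ₋₂:
  k=0: a=6, p=6, q=1
  k=1: a=4, p=25, q=4
  k=2: a=7, p=181, q=29
  k=3: a=2, p=387, q=62
  k=4: a=3, p=1342, q=215
  k=5: a=3, p=4413, q=707

4413/707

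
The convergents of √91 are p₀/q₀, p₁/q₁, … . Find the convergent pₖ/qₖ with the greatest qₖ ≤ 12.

105/11

√91 = [9; 1, 1, 5, 1, 5, 1, 1, 18, …] (period length 8).
Convergents:
  p_0/q_0 = 9/1
  p_1/q_1 = 10/1
  p_2/q_2 = 19/2
  p_3/q_3 = 105/11
  p_4/q_4 = 124/13
q_3 = 11 ≤ 12 < 13 = q_4, so the answer is 105/11.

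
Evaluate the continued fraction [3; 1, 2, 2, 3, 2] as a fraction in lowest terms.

204/55

Fold from the inside: start with 2/1.
  3 + 1/2 = 7/2
  2 + 2/7 = 16/7
  2 + 7/16 = 39/16
  1 + 16/39 = 55/39
  3 + 39/55 = 204/55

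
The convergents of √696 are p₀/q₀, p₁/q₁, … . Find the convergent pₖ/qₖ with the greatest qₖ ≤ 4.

79/3

√696 = [26; 2, 1, 1, 1, 1, 1, 2, 52, …] (period length 8).
Convergents:
  p_0/q_0 = 26/1
  p_1/q_1 = 53/2
  p_2/q_2 = 79/3
  p_3/q_3 = 132/5
q_2 = 3 ≤ 4 < 5 = q_3, so the answer is 79/3.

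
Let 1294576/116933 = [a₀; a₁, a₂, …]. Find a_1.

14

1294576 = 11·116933 + 8313   →  a_0 = 11
116933 = 14·8313 + 551   →  a_1 = 14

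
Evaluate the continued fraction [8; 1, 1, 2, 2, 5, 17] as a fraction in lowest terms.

9589/1117

Using pₖ = aₖpₖ₋₁ + pₖ₋₂ and qₖ = aₖqₖ₋₁ + qₖ₋₂:
  k=0: a=8, p=8, q=1
  k=1: a=1, p=9, q=1
  k=2: a=1, p=17, q=2
  k=3: a=2, p=43, q=5
  k=4: a=2, p=103, q=12
  k=5: a=5, p=558, q=65
  k=6: a=17, p=9589, q=1117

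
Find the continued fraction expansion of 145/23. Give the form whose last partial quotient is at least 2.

145 = 6×23 + 7
23 = 3×7 + 2
7 = 3×2 + 1
2 = 2×1 + 0  (stop)
So 145/23 = [6; 3, 3, 2].

[6; 3, 3, 2]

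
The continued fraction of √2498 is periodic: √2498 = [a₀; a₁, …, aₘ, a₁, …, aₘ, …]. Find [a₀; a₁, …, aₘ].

a₀ = ⌊√2498⌋ = 49.
With m₀=0, d₀=1 and mₖ₊₁ = dₖaₖ − mₖ, dₖ₊₁ = (n − mₖ₊₁²)/dₖ, aₖ₊₁ = ⌊(a₀+mₖ₊₁)/dₖ₊₁⌋:
  k=1: m=49, d=97, a=1
  k=2: m=48, d=2, a=48
  k=3: m=48, d=97, a=1
  k=4: m=49, d=1, a=98
d=1 and a=2a₀=98 at k=4, so the next step gives (m, d) = (49, 97) again — its k=1 value — and the period has length 4.

[49; 1, 48, 1, 98]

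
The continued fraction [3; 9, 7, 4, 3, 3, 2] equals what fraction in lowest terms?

Using pₖ = aₖpₖ₋₁ + pₖ₋₂ and qₖ = aₖqₖ₋₁ + qₖ₋₂:
  k=0: a=3, p=3, q=1
  k=1: a=9, p=28, q=9
  k=2: a=7, p=199, q=64
  k=3: a=4, p=824, q=265
  k=4: a=3, p=2671, q=859
  k=5: a=3, p=8837, q=2842
  k=6: a=2, p=20345, q=6543

20345/6543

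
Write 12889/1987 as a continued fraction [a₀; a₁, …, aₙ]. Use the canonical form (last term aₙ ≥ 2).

[6; 2, 18, 4, 13]

12889 = 6·1987 + 967
1987 = 2·967 + 53
967 = 18·53 + 13
53 = 4·13 + 1
13 = 13·1 + 0  (stop)
So 12889/1987 = [6; 2, 18, 4, 13].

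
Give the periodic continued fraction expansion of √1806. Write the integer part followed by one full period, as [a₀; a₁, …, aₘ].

a₀ = ⌊√1806⌋ = 42.
With m₀=0, d₀=1 and mₖ₊₁ = dₖaₖ − mₖ, dₖ₊₁ = (n − mₖ₊₁²)/dₖ, aₖ₊₁ = ⌊(a₀+mₖ₊₁)/dₖ₊₁⌋:
  k=1: m=42, d=42, a=2
  k=2: m=42, d=1, a=84
d=1 and a=2a₀=84 at k=2, so the next step gives (m, d) = (42, 42) again — its k=1 value — and the period has length 2.

[42; 2, 84]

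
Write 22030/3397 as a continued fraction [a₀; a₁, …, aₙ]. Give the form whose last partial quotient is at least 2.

22030 = 6*3397 + 1648
3397 = 2*1648 + 101
1648 = 16*101 + 32
101 = 3*32 + 5
32 = 6*5 + 2
5 = 2*2 + 1
2 = 2*1 + 0  (stop)
So 22030/3397 = [6; 2, 16, 3, 6, 2, 2].

[6; 2, 16, 3, 6, 2, 2]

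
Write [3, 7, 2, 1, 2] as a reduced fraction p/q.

185/59

Using pₖ = aₖpₖ₋₁ + pₖ₋₂ and qₖ = aₖqₖ₋₁ + qₖ₋₂:
  k=0: a=3, p=3, q=1
  k=1: a=7, p=22, q=7
  k=2: a=2, p=47, q=15
  k=3: a=1, p=69, q=22
  k=4: a=2, p=185, q=59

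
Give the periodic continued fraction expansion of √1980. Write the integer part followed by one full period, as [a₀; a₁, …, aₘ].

a₀ = ⌊√1980⌋ = 44.
With m₀=0, d₀=1 and mₖ₊₁ = dₖaₖ − mₖ, dₖ₊₁ = (n − mₖ₊₁²)/dₖ, aₖ₊₁ = ⌊(a₀+mₖ₊₁)/dₖ₊₁⌋:
  k=1: m=44, d=44, a=2
  k=2: m=44, d=1, a=88
d=1 and a=2a₀=88 at k=2, so the next step gives (m, d) = (44, 44) again — its k=1 value — and the period has length 2.

[44; 2, 88]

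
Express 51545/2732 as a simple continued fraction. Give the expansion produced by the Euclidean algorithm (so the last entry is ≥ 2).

[18; 1, 6, 1, 1, 9, 19]

51545 = 18×2732 + 2369
2732 = 1×2369 + 363
2369 = 6×363 + 191
363 = 1×191 + 172
191 = 1×172 + 19
172 = 9×19 + 1
19 = 19×1 + 0  (stop)
So 51545/2732 = [18; 1, 6, 1, 1, 9, 19].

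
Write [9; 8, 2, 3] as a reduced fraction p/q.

538/59

Using pₖ = aₖpₖ₋₁ + pₖ₋₂ and qₖ = aₖqₖ₋₁ + qₖ₋₂:
  k=0: a=9, p=9, q=1
  k=1: a=8, p=73, q=8
  k=2: a=2, p=155, q=17
  k=3: a=3, p=538, q=59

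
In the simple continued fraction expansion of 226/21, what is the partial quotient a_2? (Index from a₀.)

226 = 10·21 + 16   →  a_0 = 10
21 = 1·16 + 5   →  a_1 = 1
16 = 3·5 + 1   →  a_2 = 3

3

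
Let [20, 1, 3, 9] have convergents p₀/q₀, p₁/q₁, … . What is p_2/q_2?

Using pₖ = aₖpₖ₋₁ + pₖ₋₂, qₖ = aₖqₖ₋₁ + qₖ₋₂ (with p₋₁=1, p₋₂=0, q₋₁=0, q₋₂=1):
  k=0: a=20, p=20, q=1
  k=1: a=1, p=21, q=1
  k=2: a=3, p=83, q=4

83/4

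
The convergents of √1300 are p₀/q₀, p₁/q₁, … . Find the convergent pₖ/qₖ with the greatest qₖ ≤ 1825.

46764/1297

√1300 = [36; 18, 72, …] (period length 2).
Convergents:
  p_0/q_0 = 36/1
  p_1/q_1 = 649/18
  p_2/q_2 = 46764/1297
  p_3/q_3 = 842401/23364
q_2 = 1297 ≤ 1825 < 23364 = q_3, so the answer is 46764/1297.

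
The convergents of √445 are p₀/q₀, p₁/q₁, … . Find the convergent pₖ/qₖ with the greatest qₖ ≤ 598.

4662/221

√445 = [21; 10, 1, 1, 10, 42, …] (period length 5).
Convergents:
  p_0/q_0 = 21/1
  p_1/q_1 = 211/10
  p_2/q_2 = 232/11
  p_3/q_3 = 443/21
  p_4/q_4 = 4662/221
  p_5/q_5 = 196247/9303
q_4 = 221 ≤ 598 < 9303 = q_5, so the answer is 4662/221.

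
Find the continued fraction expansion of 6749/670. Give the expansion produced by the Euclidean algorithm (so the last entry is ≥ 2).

[10; 13, 1, 2, 16]

6749 = 10×670 + 49
670 = 13×49 + 33
49 = 1×33 + 16
33 = 2×16 + 1
16 = 16×1 + 0  (stop)
So 6749/670 = [10; 13, 1, 2, 16].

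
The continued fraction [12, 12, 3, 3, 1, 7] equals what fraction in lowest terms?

Using pₖ = aₖpₖ₋₁ + pₖ₋₂ and qₖ = aₖqₖ₋₁ + qₖ₋₂:
  k=0: a=12, p=12, q=1
  k=1: a=12, p=145, q=12
  k=2: a=3, p=447, q=37
  k=3: a=3, p=1486, q=123
  k=4: a=1, p=1933, q=160
  k=5: a=7, p=15017, q=1243

15017/1243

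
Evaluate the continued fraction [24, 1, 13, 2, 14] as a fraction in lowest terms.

10471/420

Fold from the inside: start with 14/1.
  2 + 1/14 = 29/14
  13 + 14/29 = 391/29
  1 + 29/391 = 420/391
  24 + 391/420 = 10471/420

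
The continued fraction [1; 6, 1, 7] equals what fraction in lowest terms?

Fold from the inside: start with 7/1.
  1 + 1/7 = 8/7
  6 + 7/8 = 55/8
  1 + 8/55 = 63/55

63/55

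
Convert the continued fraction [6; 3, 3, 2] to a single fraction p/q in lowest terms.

Using pₖ = aₖpₖ₋₁ + pₖ₋₂ and qₖ = aₖqₖ₋₁ + qₖ₋₂:
  k=0: a=6, p=6, q=1
  k=1: a=3, p=19, q=3
  k=2: a=3, p=63, q=10
  k=3: a=2, p=145, q=23

145/23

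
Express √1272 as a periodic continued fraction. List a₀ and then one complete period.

a₀ = ⌊√1272⌋ = 35.
With m₀=0, d₀=1 and mₖ₊₁ = dₖaₖ − mₖ, dₖ₊₁ = (n − mₖ₊₁²)/dₖ, aₖ₊₁ = ⌊(a₀+mₖ₊₁)/dₖ₊₁⌋:
  k=1: m=35, d=47, a=1
  k=2: m=12, d=24, a=1
  k=3: m=12, d=47, a=1
  k=4: m=35, d=1, a=70
d=1 and a=2a₀=70 at k=4, so the next step gives (m, d) = (35, 47) again — its k=1 value — and the period has length 4.

[35; 1, 1, 1, 70]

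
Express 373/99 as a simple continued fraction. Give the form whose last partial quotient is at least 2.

[3; 1, 3, 3, 3, 2]

373 = 3*99 + 76
99 = 1*76 + 23
76 = 3*23 + 7
23 = 3*7 + 2
7 = 3*2 + 1
2 = 2*1 + 0  (stop)
So 373/99 = [3; 1, 3, 3, 3, 2].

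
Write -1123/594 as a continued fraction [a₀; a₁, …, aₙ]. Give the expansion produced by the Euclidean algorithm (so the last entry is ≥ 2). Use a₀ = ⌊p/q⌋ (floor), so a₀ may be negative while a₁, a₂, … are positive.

-1123 = -2×594 + 65
594 = 9×65 + 9
65 = 7×9 + 2
9 = 4×2 + 1
2 = 2×1 + 0  (stop)
So -1123/594 = [-2; 9, 7, 4, 2].

[-2; 9, 7, 4, 2]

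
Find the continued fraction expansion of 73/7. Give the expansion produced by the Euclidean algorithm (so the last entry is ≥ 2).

73 = 10·7 + 3
7 = 2·3 + 1
3 = 3·1 + 0  (stop)
So 73/7 = [10; 2, 3].

[10; 2, 3]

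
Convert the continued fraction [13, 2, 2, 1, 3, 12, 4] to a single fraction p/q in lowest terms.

Fold from the inside: start with 4/1.
  12 + 1/4 = 49/4
  3 + 4/49 = 151/49
  1 + 49/151 = 200/151
  2 + 151/200 = 551/200
  2 + 200/551 = 1302/551
  13 + 551/1302 = 17477/1302

17477/1302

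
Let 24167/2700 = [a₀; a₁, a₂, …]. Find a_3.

24167 = 8·2700 + 2567   →  a_0 = 8
2700 = 1·2567 + 133   →  a_1 = 1
2567 = 19·133 + 40   →  a_2 = 19
133 = 3·40 + 13   →  a_3 = 3

3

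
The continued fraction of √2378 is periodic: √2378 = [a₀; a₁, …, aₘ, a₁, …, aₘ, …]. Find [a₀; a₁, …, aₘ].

a₀ = ⌊√2378⌋ = 48.
With m₀=0, d₀=1 and mₖ₊₁ = dₖaₖ − mₖ, dₖ₊₁ = (n − mₖ₊₁²)/dₖ, aₖ₊₁ = ⌊(a₀+mₖ₊₁)/dₖ₊₁⌋:
  k=1: m=48, d=74, a=1
  k=2: m=26, d=23, a=3
  k=3: m=43, d=23, a=3
  k=4: m=26, d=74, a=1
  k=5: m=48, d=1, a=96
d=1 and a=2a₀=96 at k=5, so the next step gives (m, d) = (48, 74) again — its k=1 value — and the period has length 5.

[48; 1, 3, 3, 1, 96]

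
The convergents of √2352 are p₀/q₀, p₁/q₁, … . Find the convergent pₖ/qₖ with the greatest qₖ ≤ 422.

√2352 = [48; 2, 96, …] (period length 2).
Convergents:
  p_0/q_0 = 48/1
  p_1/q_1 = 97/2
  p_2/q_2 = 9360/193
  p_3/q_3 = 18817/388
  p_4/q_4 = 1815792/37441
q_3 = 388 ≤ 422 < 37441 = q_4, so the answer is 18817/388.

18817/388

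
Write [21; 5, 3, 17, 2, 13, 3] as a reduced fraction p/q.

500687/23631

Fold from the inside: start with 3/1.
  13 + 1/3 = 40/3
  2 + 3/40 = 83/40
  17 + 40/83 = 1451/83
  3 + 83/1451 = 4436/1451
  5 + 1451/4436 = 23631/4436
  21 + 4436/23631 = 500687/23631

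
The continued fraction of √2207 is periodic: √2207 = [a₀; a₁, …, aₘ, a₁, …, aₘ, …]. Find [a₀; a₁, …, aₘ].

a₀ = ⌊√2207⌋ = 46.
With m₀=0, d₀=1 and mₖ₊₁ = dₖaₖ − mₖ, dₖ₊₁ = (n − mₖ₊₁²)/dₖ, aₖ₊₁ = ⌊(a₀+mₖ₊₁)/dₖ₊₁⌋:
  k=1: m=46, d=91, a=1
  k=2: m=45, d=2, a=45
  k=3: m=45, d=91, a=1
  k=4: m=46, d=1, a=92
d=1 and a=2a₀=92 at k=4, so the next step gives (m, d) = (46, 91) again — its k=1 value — and the period has length 4.

[46; 1, 45, 1, 92]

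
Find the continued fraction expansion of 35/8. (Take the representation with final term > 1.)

35 = 4·8 + 3
8 = 2·3 + 2
3 = 1·2 + 1
2 = 2·1 + 0  (stop)
So 35/8 = [4; 2, 1, 2].

[4; 2, 1, 2]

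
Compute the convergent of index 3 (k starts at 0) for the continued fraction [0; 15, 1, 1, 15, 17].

2/31

Using pₖ = aₖpₖ₋₁ + pₖ₋₂, qₖ = aₖqₖ₋₁ + qₖ₋₂ (with p₋₁=1, p₋₂=0, q₋₁=0, q₋₂=1):
  k=0: a=0, p=0, q=1
  k=1: a=15, p=1, q=15
  k=2: a=1, p=1, q=16
  k=3: a=1, p=2, q=31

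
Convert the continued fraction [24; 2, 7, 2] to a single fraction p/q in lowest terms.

Fold from the inside: start with 2/1.
  7 + 1/2 = 15/2
  2 + 2/15 = 32/15
  24 + 15/32 = 783/32

783/32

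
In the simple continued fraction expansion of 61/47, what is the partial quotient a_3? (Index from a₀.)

61 = 1·47 + 14   →  a_0 = 1
47 = 3·14 + 5   →  a_1 = 3
14 = 2·5 + 4   →  a_2 = 2
5 = 1·4 + 1   →  a_3 = 1

1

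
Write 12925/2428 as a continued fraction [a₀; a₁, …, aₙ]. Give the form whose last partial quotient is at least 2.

12925 = 5·2428 + 785
2428 = 3·785 + 73
785 = 10·73 + 55
73 = 1·55 + 18
55 = 3·18 + 1
18 = 18·1 + 0  (stop)
So 12925/2428 = [5; 3, 10, 1, 3, 18].

[5; 3, 10, 1, 3, 18]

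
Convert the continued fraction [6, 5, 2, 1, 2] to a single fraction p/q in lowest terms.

Using pₖ = aₖpₖ₋₁ + pₖ₋₂ and qₖ = aₖqₖ₋₁ + qₖ₋₂:
  k=0: a=6, p=6, q=1
  k=1: a=5, p=31, q=5
  k=2: a=2, p=68, q=11
  k=3: a=1, p=99, q=16
  k=4: a=2, p=266, q=43

266/43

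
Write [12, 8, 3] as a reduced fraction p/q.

303/25

Fold from the inside: start with 3/1.
  8 + 1/3 = 25/3
  12 + 3/25 = 303/25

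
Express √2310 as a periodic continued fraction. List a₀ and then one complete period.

[48; 16, 96]

a₀ = ⌊√2310⌋ = 48.
With m₀=0, d₀=1 and mₖ₊₁ = dₖaₖ − mₖ, dₖ₊₁ = (n − mₖ₊₁²)/dₖ, aₖ₊₁ = ⌊(a₀+mₖ₊₁)/dₖ₊₁⌋:
  k=1: m=48, d=6, a=16
  k=2: m=48, d=1, a=96
d=1 and a=2a₀=96 at k=2, so the next step gives (m, d) = (48, 6) again — its k=1 value — and the period has length 2.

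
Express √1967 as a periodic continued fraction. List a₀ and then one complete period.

[44; 2, 1, 5, 1, 2, 88]

a₀ = ⌊√1967⌋ = 44.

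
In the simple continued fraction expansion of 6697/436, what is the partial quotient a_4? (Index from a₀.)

6697 = 15·436 + 157   →  a_0 = 15
436 = 2·157 + 122   →  a_1 = 2
157 = 1·122 + 35   →  a_2 = 1
122 = 3·35 + 17   →  a_3 = 3
35 = 2·17 + 1   →  a_4 = 2

2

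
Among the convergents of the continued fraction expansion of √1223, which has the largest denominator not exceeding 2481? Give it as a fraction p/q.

√1223 = [34; 1, 33, 1, 68, …] (period length 4).
Convergents:
  p_0/q_0 = 34/1
  p_1/q_1 = 35/1
  p_2/q_2 = 1189/34
  p_3/q_3 = 1224/35
  p_4/q_4 = 84421/2414
  p_5/q_5 = 85645/2449
  p_6/q_6 = 2910706/83231
q_5 = 2449 ≤ 2481 < 83231 = q_6, so the answer is 85645/2449.

85645/2449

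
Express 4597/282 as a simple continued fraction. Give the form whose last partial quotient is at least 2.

[16; 3, 3, 6, 1, 3]

4597 = 16·282 + 85
282 = 3·85 + 27
85 = 3·27 + 4
27 = 6·4 + 3
4 = 1·3 + 1
3 = 3·1 + 0  (stop)
So 4597/282 = [16; 3, 3, 6, 1, 3].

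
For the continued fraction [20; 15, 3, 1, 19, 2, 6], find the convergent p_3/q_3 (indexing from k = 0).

Using pₖ = aₖpₖ₋₁ + pₖ₋₂, qₖ = aₖqₖ₋₁ + qₖ₋₂ (with p₋₁=1, p₋₂=0, q₋₁=0, q₋₂=1):
  k=0: a=20, p=20, q=1
  k=1: a=15, p=301, q=15
  k=2: a=3, p=923, q=46
  k=3: a=1, p=1224, q=61

1224/61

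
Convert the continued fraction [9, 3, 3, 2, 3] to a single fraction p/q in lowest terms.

Using pₖ = aₖpₖ₋₁ + pₖ₋₂ and qₖ = aₖqₖ₋₁ + qₖ₋₂:
  k=0: a=9, p=9, q=1
  k=1: a=3, p=28, q=3
  k=2: a=3, p=93, q=10
  k=3: a=2, p=214, q=23
  k=4: a=3, p=735, q=79

735/79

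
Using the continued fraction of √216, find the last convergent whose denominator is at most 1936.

14403/980

√216 = [14; 1, 2, 3, 2, 1, 28, …] (period length 6).
Convergents:
  p_0/q_0 = 14/1
  p_1/q_1 = 15/1
  p_2/q_2 = 44/3
  p_3/q_3 = 147/10
  p_4/q_4 = 338/23
  p_5/q_5 = 485/33
  p_6/q_6 = 13918/947
  p_7/q_7 = 14403/980
  p_8/q_8 = 42724/2907
q_7 = 980 ≤ 1936 < 2907 = q_8, so the answer is 14403/980.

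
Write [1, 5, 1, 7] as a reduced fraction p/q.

55/47

Fold from the inside: start with 7/1.
  1 + 1/7 = 8/7
  5 + 7/8 = 47/8
  1 + 8/47 = 55/47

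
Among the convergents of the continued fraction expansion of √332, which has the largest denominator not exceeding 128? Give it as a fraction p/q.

√332 = [18; 4, 1, 1, 8, 1, 1, 4, 36, …] (period length 8).
Convergents:
  p_0/q_0 = 18/1
  p_1/q_1 = 73/4
  p_2/q_2 = 91/5
  p_3/q_3 = 164/9
  p_4/q_4 = 1403/77
  p_5/q_5 = 1567/86
  p_6/q_6 = 2970/163
q_5 = 86 ≤ 128 < 163 = q_6, so the answer is 1567/86.

1567/86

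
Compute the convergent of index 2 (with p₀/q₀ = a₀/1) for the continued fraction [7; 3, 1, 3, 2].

29/4

Using pₖ = aₖpₖ₋₁ + pₖ₋₂, qₖ = aₖqₖ₋₁ + qₖ₋₂ (with p₋₁=1, p₋₂=0, q₋₁=0, q₋₂=1):
  k=0: a=7, p=7, q=1
  k=1: a=3, p=22, q=3
  k=2: a=1, p=29, q=4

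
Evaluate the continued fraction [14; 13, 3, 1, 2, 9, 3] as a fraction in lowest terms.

Fold from the inside: start with 3/1.
  9 + 1/3 = 28/3
  2 + 3/28 = 59/28
  1 + 28/59 = 87/59
  3 + 59/87 = 320/87
  13 + 87/320 = 4247/320
  14 + 320/4247 = 59778/4247

59778/4247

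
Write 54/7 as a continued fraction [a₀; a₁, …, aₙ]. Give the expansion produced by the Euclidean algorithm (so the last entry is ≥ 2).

54 = 7×7 + 5
7 = 1×5 + 2
5 = 2×2 + 1
2 = 2×1 + 0  (stop)
So 54/7 = [7; 1, 2, 2].

[7; 1, 2, 2]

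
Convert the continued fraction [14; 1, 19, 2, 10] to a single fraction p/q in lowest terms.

Using pₖ = aₖpₖ₋₁ + pₖ₋₂ and qₖ = aₖqₖ₋₁ + qₖ₋₂:
  k=0: a=14, p=14, q=1
  k=1: a=1, p=15, q=1
  k=2: a=19, p=299, q=20
  k=3: a=2, p=613, q=41
  k=4: a=10, p=6429, q=430

6429/430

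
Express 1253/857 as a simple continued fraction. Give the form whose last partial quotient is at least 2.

[1; 2, 6, 10, 1, 5]

1253 = 1×857 + 396
857 = 2×396 + 65
396 = 6×65 + 6
65 = 10×6 + 5
6 = 1×5 + 1
5 = 5×1 + 0  (stop)
So 1253/857 = [1; 2, 6, 10, 1, 5].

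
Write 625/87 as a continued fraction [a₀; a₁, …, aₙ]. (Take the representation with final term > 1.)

[7; 5, 2, 3, 2]

625 = 7·87 + 16
87 = 5·16 + 7
16 = 2·7 + 2
7 = 3·2 + 1
2 = 2·1 + 0  (stop)
So 625/87 = [7; 5, 2, 3, 2].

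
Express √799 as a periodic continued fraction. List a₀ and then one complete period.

[28; 3, 1, 3, 56]

a₀ = ⌊√799⌋ = 28.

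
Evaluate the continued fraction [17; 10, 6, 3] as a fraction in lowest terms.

3300/193

Fold from the inside: start with 3/1.
  6 + 1/3 = 19/3
  10 + 3/19 = 193/19
  17 + 19/193 = 3300/193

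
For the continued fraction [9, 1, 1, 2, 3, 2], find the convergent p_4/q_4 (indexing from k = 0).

Using pₖ = aₖpₖ₋₁ + pₖ₋₂, qₖ = aₖqₖ₋₁ + qₖ₋₂ (with p₋₁=1, p₋₂=0, q₋₁=0, q₋₂=1):
  k=0: a=9, p=9, q=1
  k=1: a=1, p=10, q=1
  k=2: a=1, p=19, q=2
  k=3: a=2, p=48, q=5
  k=4: a=3, p=163, q=17

163/17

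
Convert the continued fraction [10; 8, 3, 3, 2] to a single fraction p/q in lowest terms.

Fold from the inside: start with 2/1.
  3 + 1/2 = 7/2
  3 + 2/7 = 23/7
  8 + 7/23 = 191/23
  10 + 23/191 = 1933/191

1933/191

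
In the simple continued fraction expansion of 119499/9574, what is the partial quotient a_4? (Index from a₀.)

119499 = 12·9574 + 4611   →  a_0 = 12
9574 = 2·4611 + 352   →  a_1 = 2
4611 = 13·352 + 35   →  a_2 = 13
352 = 10·35 + 2   →  a_3 = 10
35 = 17·2 + 1   →  a_4 = 17

17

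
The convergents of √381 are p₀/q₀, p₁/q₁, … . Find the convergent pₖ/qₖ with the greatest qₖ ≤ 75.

1015/52

√381 = [19; 1, 1, 12, 1, 1, 38, …] (period length 6).
Convergents:
  p_0/q_0 = 19/1
  p_1/q_1 = 20/1
  p_2/q_2 = 39/2
  p_3/q_3 = 488/25
  p_4/q_4 = 527/27
  p_5/q_5 = 1015/52
  p_6/q_6 = 39097/2003
q_5 = 52 ≤ 75 < 2003 = q_6, so the answer is 1015/52.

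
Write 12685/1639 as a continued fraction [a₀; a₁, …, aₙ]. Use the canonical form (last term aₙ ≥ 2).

12685 = 7·1639 + 1212
1639 = 1·1212 + 427
1212 = 2·427 + 358
427 = 1·358 + 69
358 = 5·69 + 13
69 = 5·13 + 4
13 = 3·4 + 1
4 = 4·1 + 0  (stop)
So 12685/1639 = [7; 1, 2, 1, 5, 5, 3, 4].

[7; 1, 2, 1, 5, 5, 3, 4]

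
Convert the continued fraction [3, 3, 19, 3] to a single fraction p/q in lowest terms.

589/177

Fold from the inside: start with 3/1.
  19 + 1/3 = 58/3
  3 + 3/58 = 177/58
  3 + 58/177 = 589/177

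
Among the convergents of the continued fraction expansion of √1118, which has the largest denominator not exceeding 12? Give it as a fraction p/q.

√1118 = [33; 2, 3, 2, 3, 2, 66, …] (period length 6).
Convergents:
  p_0/q_0 = 33/1
  p_1/q_1 = 67/2
  p_2/q_2 = 234/7
  p_3/q_3 = 535/16
q_2 = 7 ≤ 12 < 16 = q_3, so the answer is 234/7.

234/7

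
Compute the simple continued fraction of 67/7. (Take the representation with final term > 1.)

67 = 9·7 + 4
7 = 1·4 + 3
4 = 1·3 + 1
3 = 3·1 + 0  (stop)
So 67/7 = [9; 1, 1, 3].

[9; 1, 1, 3]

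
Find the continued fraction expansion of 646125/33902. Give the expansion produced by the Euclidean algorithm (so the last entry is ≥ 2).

[19; 17, 16, 6, 2, 9]

646125 = 19*33902 + 1987
33902 = 17*1987 + 123
1987 = 16*123 + 19
123 = 6*19 + 9
19 = 2*9 + 1
9 = 9*1 + 0  (stop)
So 646125/33902 = [19; 17, 16, 6, 2, 9].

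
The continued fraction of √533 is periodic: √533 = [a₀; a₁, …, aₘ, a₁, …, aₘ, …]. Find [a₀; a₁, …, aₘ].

a₀ = ⌊√533⌋ = 23.
With m₀=0, d₀=1 and mₖ₊₁ = dₖaₖ − mₖ, dₖ₊₁ = (n − mₖ₊₁²)/dₖ, aₖ₊₁ = ⌊(a₀+mₖ₊₁)/dₖ₊₁⌋:
  k=1: m=23, d=4, a=11
  k=2: m=21, d=23, a=1
  k=3: m=2, d=23, a=1
  k=4: m=21, d=4, a=11
  k=5: m=23, d=1, a=46
d=1 and a=2a₀=46 at k=5, so the next step gives (m, d) = (23, 4) again — its k=1 value — and the period has length 5.

[23; 11, 1, 1, 11, 46]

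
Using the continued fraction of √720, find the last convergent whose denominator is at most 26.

√720 = [26; 1, 4, 1, 52, …] (period length 4).
Convergents:
  p_0/q_0 = 26/1
  p_1/q_1 = 27/1
  p_2/q_2 = 134/5
  p_3/q_3 = 161/6
  p_4/q_4 = 8506/317
q_3 = 6 ≤ 26 < 317 = q_4, so the answer is 161/6.

161/6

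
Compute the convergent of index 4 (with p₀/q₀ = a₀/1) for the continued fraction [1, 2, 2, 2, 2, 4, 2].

41/29

Using pₖ = aₖpₖ₋₁ + pₖ₋₂, qₖ = aₖqₖ₋₁ + qₖ₋₂ (with p₋₁=1, p₋₂=0, q₋₁=0, q₋₂=1):
  k=0: a=1, p=1, q=1
  k=1: a=2, p=3, q=2
  k=2: a=2, p=7, q=5
  k=3: a=2, p=17, q=12
  k=4: a=2, p=41, q=29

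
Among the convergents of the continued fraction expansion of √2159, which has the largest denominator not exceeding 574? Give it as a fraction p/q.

13289/286

√2159 = [46; 2, 6, 1, 1, 1, 6, 2, 92, …] (period length 8).
Convergents:
  p_0/q_0 = 46/1
  p_1/q_1 = 93/2
  p_2/q_2 = 604/13
  p_3/q_3 = 697/15
  p_4/q_4 = 1301/28
  p_5/q_5 = 1998/43
  p_6/q_6 = 13289/286
  p_7/q_7 = 28576/615
q_6 = 286 ≤ 574 < 615 = q_7, so the answer is 13289/286.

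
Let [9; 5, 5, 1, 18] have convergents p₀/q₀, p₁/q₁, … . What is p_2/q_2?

Using pₖ = aₖpₖ₋₁ + pₖ₋₂, qₖ = aₖqₖ₋₁ + qₖ₋₂ (with p₋₁=1, p₋₂=0, q₋₁=0, q₋₂=1):
  k=0: a=9, p=9, q=1
  k=1: a=5, p=46, q=5
  k=2: a=5, p=239, q=26

239/26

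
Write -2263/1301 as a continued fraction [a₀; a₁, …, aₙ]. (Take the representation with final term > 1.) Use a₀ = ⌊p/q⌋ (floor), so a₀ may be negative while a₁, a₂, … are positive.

[-2; 3, 1, 5, 6, 9]

-2263 = -2*1301 + 339
1301 = 3*339 + 284
339 = 1*284 + 55
284 = 5*55 + 9
55 = 6*9 + 1
9 = 9*1 + 0  (stop)
So -2263/1301 = [-2; 3, 1, 5, 6, 9].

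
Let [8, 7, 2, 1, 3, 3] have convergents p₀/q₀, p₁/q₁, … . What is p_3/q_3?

Using pₖ = aₖpₖ₋₁ + pₖ₋₂, qₖ = aₖqₖ₋₁ + qₖ₋₂ (with p₋₁=1, p₋₂=0, q₋₁=0, q₋₂=1):
  k=0: a=8, p=8, q=1
  k=1: a=7, p=57, q=7
  k=2: a=2, p=122, q=15
  k=3: a=1, p=179, q=22

179/22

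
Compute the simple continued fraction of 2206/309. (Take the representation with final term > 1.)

2206 = 7×309 + 43
309 = 7×43 + 8
43 = 5×8 + 3
8 = 2×3 + 2
3 = 1×2 + 1
2 = 2×1 + 0  (stop)
So 2206/309 = [7; 7, 5, 2, 1, 2].

[7; 7, 5, 2, 1, 2]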